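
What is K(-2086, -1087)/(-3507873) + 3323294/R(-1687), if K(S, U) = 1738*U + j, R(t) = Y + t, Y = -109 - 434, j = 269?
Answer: -5826740482076/3911278395 ≈ -1489.7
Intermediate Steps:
Y = -543
R(t) = -543 + t
K(S, U) = 269 + 1738*U (K(S, U) = 1738*U + 269 = 269 + 1738*U)
K(-2086, -1087)/(-3507873) + 3323294/R(-1687) = (269 + 1738*(-1087))/(-3507873) + 3323294/(-543 - 1687) = (269 - 1889206)*(-1/3507873) + 3323294/(-2230) = -1888937*(-1/3507873) + 3323294*(-1/2230) = 1888937/3507873 - 1661647/1115 = -5826740482076/3911278395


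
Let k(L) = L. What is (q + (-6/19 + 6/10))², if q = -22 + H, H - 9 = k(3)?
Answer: 851929/9025 ≈ 94.397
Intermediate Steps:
H = 12 (H = 9 + 3 = 12)
q = -10 (q = -22 + 12 = -10)
(q + (-6/19 + 6/10))² = (-10 + (-6/19 + 6/10))² = (-10 + (-6*1/19 + 6*(⅒)))² = (-10 + (-6/19 + ⅗))² = (-10 + 27/95)² = (-923/95)² = 851929/9025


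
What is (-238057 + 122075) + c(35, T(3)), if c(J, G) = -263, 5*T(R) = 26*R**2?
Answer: -116245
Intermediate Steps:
T(R) = 26*R**2/5 (T(R) = (26*R**2)/5 = 26*R**2/5)
(-238057 + 122075) + c(35, T(3)) = (-238057 + 122075) - 263 = -115982 - 263 = -116245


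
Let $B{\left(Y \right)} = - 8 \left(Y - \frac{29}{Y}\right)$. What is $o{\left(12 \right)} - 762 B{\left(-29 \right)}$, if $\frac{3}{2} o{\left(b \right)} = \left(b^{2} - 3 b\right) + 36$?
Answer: $-170592$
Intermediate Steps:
$B{\left(Y \right)} = - 8 Y + \frac{232}{Y}$
$o{\left(b \right)} = 24 - 2 b + \frac{2 b^{2}}{3}$ ($o{\left(b \right)} = \frac{2 \left(\left(b^{2} - 3 b\right) + 36\right)}{3} = \frac{2 \left(36 + b^{2} - 3 b\right)}{3} = 24 - 2 b + \frac{2 b^{2}}{3}$)
$o{\left(12 \right)} - 762 B{\left(-29 \right)} = \left(24 - 24 + \frac{2 \cdot 12^{2}}{3}\right) - 762 \left(\left(-8\right) \left(-29\right) + \frac{232}{-29}\right) = \left(24 - 24 + \frac{2}{3} \cdot 144\right) - 762 \left(232 + 232 \left(- \frac{1}{29}\right)\right) = \left(24 - 24 + 96\right) - 762 \left(232 - 8\right) = 96 - 170688 = -170592$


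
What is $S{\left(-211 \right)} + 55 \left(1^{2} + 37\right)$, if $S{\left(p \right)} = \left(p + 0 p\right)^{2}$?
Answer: $46611$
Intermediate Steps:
$S{\left(p \right)} = p^{2}$ ($S{\left(p \right)} = \left(p + 0\right)^{2} = p^{2}$)
$S{\left(-211 \right)} + 55 \left(1^{2} + 37\right) = \left(-211\right)^{2} + 55 \left(1^{2} + 37\right) = 44521 + 55 \left(1 + 37\right) = 44521 + 55 \cdot 38 = 44521 + 2090 = 46611$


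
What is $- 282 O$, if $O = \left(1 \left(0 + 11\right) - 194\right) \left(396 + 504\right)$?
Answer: $46445400$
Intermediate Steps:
$O = -164700$ ($O = \left(1 \cdot 11 - 194\right) 900 = \left(11 - 194\right) 900 = \left(-183\right) 900 = -164700$)
$- 282 O = \left(-282\right) \left(-164700\right) = 46445400$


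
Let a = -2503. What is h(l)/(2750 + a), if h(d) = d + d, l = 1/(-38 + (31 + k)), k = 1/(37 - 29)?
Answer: -16/13585 ≈ -0.0011778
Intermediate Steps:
k = ⅛ (k = 1/8 = ⅛ ≈ 0.12500)
l = -8/55 (l = 1/(-38 + (31 + ⅛)) = 1/(-38 + 249/8) = 1/(-55/8) = -8/55 ≈ -0.14545)
h(d) = 2*d
h(l)/(2750 + a) = (2*(-8/55))/(2750 - 2503) = -16/55/247 = -16/55*1/247 = -16/13585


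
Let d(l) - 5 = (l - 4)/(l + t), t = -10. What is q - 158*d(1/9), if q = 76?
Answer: -69076/89 ≈ -776.13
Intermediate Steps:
d(l) = 5 + (-4 + l)/(-10 + l) (d(l) = 5 + (l - 4)/(l - 10) = 5 + (-4 + l)/(-10 + l))
q - 158*d(1/9) = 76 - 948*(-9 + 1/9)/(-10 + 1/9) = 76 - 948*(-9 + ⅑)/(-10 + ⅑) = 76 - 948*(-80)/((-89/9)*9) = 76 - 948*(-9)*(-80)/(89*9) = 76 - 158*480/89 = 76 - 75840/89 = -69076/89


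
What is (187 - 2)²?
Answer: 34225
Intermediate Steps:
(187 - 2)² = 185² = 34225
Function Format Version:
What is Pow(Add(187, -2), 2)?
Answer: 34225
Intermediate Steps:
Pow(Add(187, -2), 2) = Pow(185, 2) = 34225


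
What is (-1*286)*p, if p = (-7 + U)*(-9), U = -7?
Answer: -36036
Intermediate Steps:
p = 126 (p = (-7 - 7)*(-9) = -14*(-9) = 126)
(-1*286)*p = -1*286*126 = -286*126 = -36036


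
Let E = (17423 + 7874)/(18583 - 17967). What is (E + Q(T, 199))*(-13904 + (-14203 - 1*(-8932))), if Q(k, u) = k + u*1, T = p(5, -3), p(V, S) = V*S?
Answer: -2658441175/616 ≈ -4.3156e+6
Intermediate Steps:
p(V, S) = S*V
T = -15 (T = -3*5 = -15)
E = 25297/616 ≈ 41.067
Q(k, u) = k + u
(E + Q(T, 199))*(-13904 + (-14203 - 1*(-8932))) = (25297/616 + (-15 + 199))*(-13904 + (-14203 - 1*(-8932))) = (25297/616 + 184)*(-13904 + (-14203 + 8932)) = 138641*(-13904 - 5271)/616 = (138641/616)*(-19175) = -2658441175/616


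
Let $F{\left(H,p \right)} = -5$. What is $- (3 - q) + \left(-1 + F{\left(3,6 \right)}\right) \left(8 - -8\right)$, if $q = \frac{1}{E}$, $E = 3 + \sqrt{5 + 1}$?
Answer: $-98 - \frac{\sqrt{6}}{3} \approx -98.817$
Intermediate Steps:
$E = 3 + \sqrt{6} \approx 5.4495$
$q = \frac{1}{3 + \sqrt{6}} \approx 0.1835$
$- (3 - q) + \left(-1 + F{\left(3,6 \right)}\right) \left(8 - -8\right) = - (3 - \left(1 - \frac{\sqrt{6}}{3}\right)) + \left(-1 - 5\right) \left(8 - -8\right) = - (3 - \left(1 - \frac{\sqrt{6}}{3}\right)) - 6 \left(8 + 8\right) = - (2 + \frac{\sqrt{6}}{3}) - 96 = \left(-2 - \frac{\sqrt{6}}{3}\right) - 96 = -98 - \frac{\sqrt{6}}{3}$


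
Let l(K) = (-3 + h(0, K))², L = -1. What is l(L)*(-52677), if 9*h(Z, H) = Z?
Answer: -474093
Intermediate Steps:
h(Z, H) = Z/9
l(K) = 9 (l(K) = (-3 + (⅑)*0)² = (-3 + 0)² = (-3)² = 9)
l(L)*(-52677) = 9*(-52677) = -474093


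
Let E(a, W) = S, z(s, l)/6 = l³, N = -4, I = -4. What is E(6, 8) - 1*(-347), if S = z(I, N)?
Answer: -37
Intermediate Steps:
z(s, l) = 6*l³
S = -384 (S = 6*(-4)³ = 6*(-64) = -384)
E(a, W) = -384
E(6, 8) - 1*(-347) = -384 - 1*(-347) = -384 + 347 = -37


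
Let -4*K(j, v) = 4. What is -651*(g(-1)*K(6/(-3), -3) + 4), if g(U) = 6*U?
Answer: -6510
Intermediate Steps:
K(j, v) = -1 (K(j, v) = -¼*4 = -1)
-651*(g(-1)*K(6/(-3), -3) + 4) = -651*((6*(-1))*(-1) + 4) = -651*(-6*(-1) + 4) = -651*(6 + 4) = -651*10 = -6510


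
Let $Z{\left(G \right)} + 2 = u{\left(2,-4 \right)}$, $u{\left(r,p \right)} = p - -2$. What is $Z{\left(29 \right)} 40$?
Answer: $-160$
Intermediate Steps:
$u{\left(r,p \right)} = 2 + p$ ($u{\left(r,p \right)} = p + 2 = 2 + p$)
$Z{\left(G \right)} = -4$ ($Z{\left(G \right)} = -2 + \left(2 - 4\right) = -2 - 2 = -4$)
$Z{\left(29 \right)} 40 = \left(-4\right) 40 = -160$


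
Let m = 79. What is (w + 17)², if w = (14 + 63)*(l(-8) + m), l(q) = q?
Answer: 30074256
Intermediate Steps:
w = 5467 (w = (14 + 63)*(-8 + 79) = 77*71 = 5467)
(w + 17)² = (5467 + 17)² = 5484² = 30074256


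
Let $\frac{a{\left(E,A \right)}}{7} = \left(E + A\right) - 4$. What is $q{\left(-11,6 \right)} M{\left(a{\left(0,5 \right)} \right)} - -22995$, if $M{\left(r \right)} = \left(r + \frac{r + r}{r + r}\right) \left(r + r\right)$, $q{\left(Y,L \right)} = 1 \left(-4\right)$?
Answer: $22547$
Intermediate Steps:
$a{\left(E,A \right)} = -28 + 7 A + 7 E$ ($a{\left(E,A \right)} = 7 \left(\left(E + A\right) - 4\right) = 7 \left(\left(A + E\right) - 4\right) = 7 \left(-4 + A + E\right) = -28 + 7 A + 7 E$)
$q{\left(Y,L \right)} = -4$
$M{\left(r \right)} = 2 r \left(1 + r\right)$ ($M{\left(r \right)} = \left(r + \frac{2 r}{2 r}\right) 2 r = \left(r + 2 r \frac{1}{2 r}\right) 2 r = \left(r + 1\right) 2 r = \left(1 + r\right) 2 r = 2 r \left(1 + r\right)$)
$q{\left(-11,6 \right)} M{\left(a{\left(0,5 \right)} \right)} - -22995 = - 4 \cdot 2 \left(-28 + 7 \cdot 5 + 7 \cdot 0\right) \left(1 + \left(-28 + 7 \cdot 5 + 7 \cdot 0\right)\right) - -22995 = - 4 \cdot 2 \left(-28 + 35 + 0\right) \left(1 + \left(-28 + 35 + 0\right)\right) + 22995 = - 4 \cdot 2 \cdot 7 \left(1 + 7\right) + 22995 = - 4 \cdot 2 \cdot 7 \cdot 8 + 22995 = \left(-4\right) 112 + 22995 = -448 + 22995 = 22547$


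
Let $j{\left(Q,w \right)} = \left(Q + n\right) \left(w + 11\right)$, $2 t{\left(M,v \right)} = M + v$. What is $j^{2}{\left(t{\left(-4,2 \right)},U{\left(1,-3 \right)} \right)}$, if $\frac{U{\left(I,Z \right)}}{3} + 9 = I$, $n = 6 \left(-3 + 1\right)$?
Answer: $28561$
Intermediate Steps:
$t{\left(M,v \right)} = \frac{M}{2} + \frac{v}{2}$ ($t{\left(M,v \right)} = \frac{M + v}{2} = \frac{M}{2} + \frac{v}{2}$)
$n = -12$ ($n = 6 \left(-2\right) = -12$)
$U{\left(I,Z \right)} = -27 + 3 I$
$j{\left(Q,w \right)} = \left(-12 + Q\right) \left(11 + w\right)$ ($j{\left(Q,w \right)} = \left(Q - 12\right) \left(w + 11\right) = \left(-12 + Q\right) \left(11 + w\right)$)
$j^{2}{\left(t{\left(-4,2 \right)},U{\left(1,-3 \right)} \right)} = \left(-132 - 12 \left(-27 + 3 \cdot 1\right) + 11 \left(\frac{1}{2} \left(-4\right) + \frac{1}{2} \cdot 2\right) + \left(\frac{1}{2} \left(-4\right) + \frac{1}{2} \cdot 2\right) \left(-27 + 3 \cdot 1\right)\right)^{2} = \left(-132 - 12 \left(-27 + 3\right) + 11 \left(-2 + 1\right) + \left(-2 + 1\right) \left(-27 + 3\right)\right)^{2} = \left(-132 - -288 + 11 \left(-1\right) - -24\right)^{2} = \left(-132 + 288 - 11 + 24\right)^{2} = 169^{2} = 28561$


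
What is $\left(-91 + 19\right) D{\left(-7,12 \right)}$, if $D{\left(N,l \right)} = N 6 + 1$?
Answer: $2952$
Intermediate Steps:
$D{\left(N,l \right)} = 1 + 6 N$ ($D{\left(N,l \right)} = 6 N + 1 = 1 + 6 N$)
$\left(-91 + 19\right) D{\left(-7,12 \right)} = \left(-91 + 19\right) \left(1 + 6 \left(-7\right)\right) = - 72 \left(1 - 42\right) = \left(-72\right) \left(-41\right) = 2952$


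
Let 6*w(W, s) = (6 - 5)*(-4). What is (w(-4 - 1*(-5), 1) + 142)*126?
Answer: 17808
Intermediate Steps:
w(W, s) = -⅔ (w(W, s) = ((6 - 5)*(-4))/6 = (1*(-4))/6 = (⅙)*(-4) = -⅔)
(w(-4 - 1*(-5), 1) + 142)*126 = (-⅔ + 142)*126 = (424/3)*126 = 17808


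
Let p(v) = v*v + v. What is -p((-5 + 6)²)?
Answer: -2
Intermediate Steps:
p(v) = v + v² (p(v) = v² + v = v + v²)
-p((-5 + 6)²) = -(-5 + 6)²*(1 + (-5 + 6)²) = -1²*(1 + 1²) = -(1 + 1) = -2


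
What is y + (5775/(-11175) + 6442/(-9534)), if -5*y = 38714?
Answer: -27502131002/3551415 ≈ -7744.0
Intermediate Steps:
y = -38714/5 (y = -1/5*38714 = -38714/5 ≈ -7742.8)
y + (5775/(-11175) + 6442/(-9534)) = -38714/5 + (5775/(-11175) + 6442/(-9534)) = -38714/5 + (5775*(-1/11175) + 6442*(-1/9534)) = -38714/5 + (-77/149 - 3221/4767) = -38714/5 - 846988/710283 = -27502131002/3551415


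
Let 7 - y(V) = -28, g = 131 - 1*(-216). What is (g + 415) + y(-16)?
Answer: 797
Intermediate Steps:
g = 347 (g = 131 + 216 = 347)
y(V) = 35 (y(V) = 7 - 1*(-28) = 7 + 28 = 35)
(g + 415) + y(-16) = (347 + 415) + 35 = 762 + 35 = 797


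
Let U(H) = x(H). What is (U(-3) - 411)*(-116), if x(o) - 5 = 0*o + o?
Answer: 47444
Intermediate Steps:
x(o) = 5 + o (x(o) = 5 + (0*o + o) = 5 + (0 + o) = 5 + o)
U(H) = 5 + H
(U(-3) - 411)*(-116) = ((5 - 3) - 411)*(-116) = (2 - 411)*(-116) = -409*(-116) = 47444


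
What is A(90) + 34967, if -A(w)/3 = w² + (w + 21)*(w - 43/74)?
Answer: -38219/2 ≈ -19110.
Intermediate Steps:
A(w) = -3*w² - 3*(21 + w)*(-43/74 + w) (A(w) = -3*(w² + (w + 21)*(w - 43/74)) = -3*(w² + (21 + w)*(w - 43*1/74)) = -3*(w² + (21 + w)*(w - 43/74)) = -3*(w² + (21 + w)*(-43/74 + w)) = -3*w² - 3*(21 + w)*(-43/74 + w))
A(90) + 34967 = (2709/74 - 6*90² - 4533/74*90) + 34967 = (2709/74 - 6*8100 - 203985/37) + 34967 = (2709/74 - 48600 - 203985/37) + 34967 = -108153/2 + 34967 = -38219/2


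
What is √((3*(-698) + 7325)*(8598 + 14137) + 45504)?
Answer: √118972289 ≈ 10907.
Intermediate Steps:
√((3*(-698) + 7325)*(8598 + 14137) + 45504) = √((-2094 + 7325)*22735 + 45504) = √(5231*22735 + 45504) = √(118926785 + 45504) = √118972289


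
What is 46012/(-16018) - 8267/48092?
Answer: -1172614955/385168828 ≈ -3.0444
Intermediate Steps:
46012/(-16018) - 8267/48092 = 46012*(-1/16018) - 8267*1/48092 = -23006/8009 - 8267/48092 = -1172614955/385168828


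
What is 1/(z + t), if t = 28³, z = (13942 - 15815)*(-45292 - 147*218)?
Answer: 1/144876026 ≈ 6.9025e-9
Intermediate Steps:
z = 144854074 (z = -1873*(-45292 - 32046) = -1873*(-77338) = 144854074)
t = 21952
1/(z + t) = 1/(144854074 + 21952) = 1/144876026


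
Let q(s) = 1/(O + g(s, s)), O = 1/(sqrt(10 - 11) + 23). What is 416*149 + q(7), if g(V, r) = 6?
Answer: 1199827491/19357 + I/19357 ≈ 61984.0 + 5.1661e-5*I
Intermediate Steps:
O = (23 - I)/530 (O = 1/(sqrt(-1) + 23) = 1/(I + 23) = 1/(23 + I) = (23 - I)/530 ≈ 0.043396 - 0.0018868*I)
q(s) = 530*(3203/530 + I/530)/19357 (q(s) = 1/((23/530 - I/530) + 6) = 1/(3203/530 - I/530) = 530*(3203/530 + I/530)/19357)
416*149 + q(7) = 416*149 + (3203/19357 + I/19357) = 61984 + (3203/19357 + I/19357) = 1199827491/19357 + I/19357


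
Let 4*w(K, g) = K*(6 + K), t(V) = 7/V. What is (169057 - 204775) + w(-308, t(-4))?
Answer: -12464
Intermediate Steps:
w(K, g) = K*(6 + K)/4 (w(K, g) = (K*(6 + K))/4 = K*(6 + K)/4)
(169057 - 204775) + w(-308, t(-4)) = (169057 - 204775) + (¼)*(-308)*(6 - 308) = -35718 + (¼)*(-308)*(-302) = -35718 + 23254 = -12464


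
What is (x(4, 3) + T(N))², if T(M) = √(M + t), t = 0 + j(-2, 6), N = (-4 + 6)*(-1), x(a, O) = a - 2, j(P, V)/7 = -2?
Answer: -12 + 16*I ≈ -12.0 + 16.0*I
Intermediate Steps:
j(P, V) = -14 (j(P, V) = 7*(-2) = -14)
x(a, O) = -2 + a
N = -2 (N = 2*(-1) = -2)
t = -14 (t = 0 - 14 = -14)
T(M) = √(-14 + M) (T(M) = √(M - 14) = √(-14 + M))
(x(4, 3) + T(N))² = ((-2 + 4) + √(-14 - 2))² = (2 + √(-16))² = (2 + 4*I)²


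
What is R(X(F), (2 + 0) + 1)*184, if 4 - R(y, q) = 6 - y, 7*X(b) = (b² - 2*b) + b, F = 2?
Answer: -2208/7 ≈ -315.43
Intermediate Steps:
X(b) = -b/7 + b²/7 (X(b) = ((b² - 2*b) + b)/7 = (b² - b)/7 = -b/7 + b²/7)
R(y, q) = -2 + y (R(y, q) = 4 - (6 - y) = 4 + (-6 + y) = -2 + y)
R(X(F), (2 + 0) + 1)*184 = (-2 + (⅐)*2*(-1 + 2))*184 = (-2 + (⅐)*2*1)*184 = (-2 + 2/7)*184 = -12/7*184 = -2208/7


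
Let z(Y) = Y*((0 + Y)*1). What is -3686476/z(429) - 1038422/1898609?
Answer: -7190288735186/349421898969 ≈ -20.578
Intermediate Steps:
z(Y) = Y**2 (z(Y) = Y*(Y*1) = Y*Y = Y**2)
-3686476/z(429) - 1038422/1898609 = -3686476/(429**2) - 1038422/1898609 = -3686476/184041 - 1038422*1/1898609 = -3686476*1/184041 - 1038422/1898609 = -3686476/184041 - 1038422/1898609 = -7190288735186/349421898969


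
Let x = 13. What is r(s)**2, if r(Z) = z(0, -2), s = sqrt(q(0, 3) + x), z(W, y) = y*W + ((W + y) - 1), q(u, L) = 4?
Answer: 9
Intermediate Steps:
z(W, y) = -1 + W + y + W*y (z(W, y) = W*y + (-1 + W + y) = -1 + W + y + W*y)
s = sqrt(17) (s = sqrt(4 + 13) = sqrt(17) ≈ 4.1231)
r(Z) = -3 (r(Z) = -1 + 0 - 2 + 0*(-2) = -1 + 0 - 2 + 0 = -3)
r(s)**2 = (-3)**2 = 9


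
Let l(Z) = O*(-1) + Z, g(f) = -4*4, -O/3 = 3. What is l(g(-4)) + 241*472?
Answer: 113745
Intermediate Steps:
O = -9 (O = -3*3 = -9)
g(f) = -16
l(Z) = 9 + Z (l(Z) = -9*(-1) + Z = 9 + Z)
l(g(-4)) + 241*472 = (9 - 16) + 241*472 = -7 + 113752 = 113745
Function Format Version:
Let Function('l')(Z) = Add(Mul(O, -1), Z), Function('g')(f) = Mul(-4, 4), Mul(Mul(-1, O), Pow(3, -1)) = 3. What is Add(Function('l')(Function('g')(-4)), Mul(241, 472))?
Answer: 113745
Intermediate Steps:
O = -9 (O = Mul(-3, 3) = -9)
Function('g')(f) = -16
Function('l')(Z) = Add(9, Z) (Function('l')(Z) = Add(Mul(-9, -1), Z) = Add(9, Z))
Add(Function('l')(Function('g')(-4)), Mul(241, 472)) = Add(Add(9, -16), Mul(241, 472)) = Add(-7, 113752) = 113745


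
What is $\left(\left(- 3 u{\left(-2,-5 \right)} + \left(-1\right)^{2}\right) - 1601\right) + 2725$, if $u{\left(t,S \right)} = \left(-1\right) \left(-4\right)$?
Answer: $1113$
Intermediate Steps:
$u{\left(t,S \right)} = 4$
$\left(\left(- 3 u{\left(-2,-5 \right)} + \left(-1\right)^{2}\right) - 1601\right) + 2725 = \left(\left(\left(-3\right) 4 + \left(-1\right)^{2}\right) - 1601\right) + 2725 = \left(\left(-12 + 1\right) - 1601\right) + 2725 = \left(-11 - 1601\right) + 2725 = -1612 + 2725 = 1113$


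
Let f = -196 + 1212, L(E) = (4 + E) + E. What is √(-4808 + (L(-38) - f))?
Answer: 2*I*√1474 ≈ 76.785*I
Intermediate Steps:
L(E) = 4 + 2*E
f = 1016
√(-4808 + (L(-38) - f)) = √(-4808 + ((4 + 2*(-38)) - 1*1016)) = √(-4808 + ((4 - 76) - 1016)) = √(-4808 + (-72 - 1016)) = √(-4808 - 1088) = √(-5896) = 2*I*√1474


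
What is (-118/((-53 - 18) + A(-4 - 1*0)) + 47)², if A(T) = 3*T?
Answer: 16152361/6889 ≈ 2344.7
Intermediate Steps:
(-118/((-53 - 18) + A(-4 - 1*0)) + 47)² = (-118/((-53 - 18) + 3*(-4 - 1*0)) + 47)² = (-118/(-71 + 3*(-4 + 0)) + 47)² = (-118/(-71 + 3*(-4)) + 47)² = (-118/(-71 - 12) + 47)² = (-118/(-83) + 47)² = (-118*(-1/83) + 47)² = (118/83 + 47)² = (4019/83)² = 16152361/6889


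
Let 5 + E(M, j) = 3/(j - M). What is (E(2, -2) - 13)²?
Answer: 5625/16 ≈ 351.56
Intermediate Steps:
E(M, j) = -5 + 3/(j - M)
(E(2, -2) - 13)² = ((-3 - 5*2 + 5*(-2))/(2 - 1*(-2)) - 13)² = ((-3 - 10 - 10)/(2 + 2) - 13)² = (-23/4 - 13)² = (-75/4)² = 5625/16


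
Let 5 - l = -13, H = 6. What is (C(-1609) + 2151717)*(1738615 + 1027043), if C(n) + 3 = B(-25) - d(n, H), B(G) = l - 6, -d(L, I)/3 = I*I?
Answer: 5951236916772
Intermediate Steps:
l = 18 (l = 5 - 1*(-13) = 5 + 13 = 18)
d(L, I) = -3*I² (d(L, I) = -3*I*I = -3*I²)
B(G) = 12 (B(G) = 18 - 6 = 12)
C(n) = 117 (C(n) = -3 + (12 - (-3)*6²) = -3 + (12 - (-3)*36) = -3 + (12 - 1*(-108)) = -3 + (12 + 108) = -3 + 120 = 117)
(C(-1609) + 2151717)*(1738615 + 1027043) = (117 + 2151717)*(1738615 + 1027043) = 2151834*2765658 = 5951236916772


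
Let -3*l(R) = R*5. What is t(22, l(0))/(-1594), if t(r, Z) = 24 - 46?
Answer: 11/797 ≈ 0.013802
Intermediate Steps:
l(R) = -5*R/3 (l(R) = -R*5/3 = -5*R/3)
t(r, Z) = -22
t(22, l(0))/(-1594) = -22/(-1594) = -22*(-1/1594) = 11/797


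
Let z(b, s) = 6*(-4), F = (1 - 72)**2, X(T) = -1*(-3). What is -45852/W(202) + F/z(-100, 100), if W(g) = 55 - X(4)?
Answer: -340645/312 ≈ -1091.8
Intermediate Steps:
X(T) = 3
W(g) = 52 (W(g) = 55 - 1*3 = 55 - 3 = 52)
F = 5041 (F = (-71)**2 = 5041)
z(b, s) = -24
-45852/W(202) + F/z(-100, 100) = -45852/52 + 5041/(-24) = -45852*1/52 + 5041*(-1/24) = -11463/13 - 5041/24 = -340645/312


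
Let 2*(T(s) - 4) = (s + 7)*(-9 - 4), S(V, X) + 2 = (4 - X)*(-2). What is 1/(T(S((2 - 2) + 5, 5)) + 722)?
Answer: 2/1361 ≈ 0.0014695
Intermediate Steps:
S(V, X) = -10 + 2*X (S(V, X) = -2 + (4 - X)*(-2) = -2 + (-8 + 2*X) = -10 + 2*X)
T(s) = -83/2 - 13*s/2 (T(s) = 4 + ((s + 7)*(-9 - 4))/2 = 4 + ((7 + s)*(-13))/2 = 4 + (-91 - 13*s)/2 = 4 + (-91/2 - 13*s/2) = -83/2 - 13*s/2)
1/(T(S((2 - 2) + 5, 5)) + 722) = 1/((-83/2 - 13*(-10 + 2*5)/2) + 722) = 1/((-83/2 - 13*(-10 + 10)/2) + 722) = 1/((-83/2 - 13/2*0) + 722) = 1/((-83/2 + 0) + 722) = 1/(-83/2 + 722) = 1/(1361/2) = 2/1361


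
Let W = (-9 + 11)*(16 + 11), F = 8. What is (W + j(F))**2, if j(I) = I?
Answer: 3844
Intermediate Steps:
W = 54 (W = 2*27 = 54)
(W + j(F))**2 = (54 + 8)**2 = 62**2 = 3844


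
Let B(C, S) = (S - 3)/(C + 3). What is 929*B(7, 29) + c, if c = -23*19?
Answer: 9892/5 ≈ 1978.4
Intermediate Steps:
B(C, S) = (-3 + S)/(3 + C)
c = -437
929*B(7, 29) + c = 929*((-3 + 29)/(3 + 7)) - 437 = 929*(26/10) - 437 = 929*((1/10)*26) - 437 = 929*(13/5) - 437 = 12077/5 - 437 = 9892/5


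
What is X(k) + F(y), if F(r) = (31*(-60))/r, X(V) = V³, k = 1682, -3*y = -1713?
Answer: 2717152928468/571 ≈ 4.7586e+9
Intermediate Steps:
y = 571 (y = -⅓*(-1713) = 571)
F(r) = -1860/r
X(k) + F(y) = 1682³ - 1860/571 = 4758586568 - 1860*1/571 = 4758586568 - 1860/571 = 2717152928468/571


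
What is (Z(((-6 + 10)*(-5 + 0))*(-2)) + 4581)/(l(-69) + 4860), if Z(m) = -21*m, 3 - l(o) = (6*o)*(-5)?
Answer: 1247/931 ≈ 1.3394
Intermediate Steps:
l(o) = 3 + 30*o (l(o) = 3 - 6*o*(-5) = 3 - (-30)*o = 3 + 30*o)
(Z(((-6 + 10)*(-5 + 0))*(-2)) + 4581)/(l(-69) + 4860) = (-21*(-6 + 10)*(-5 + 0)*(-2) + 4581)/((3 + 30*(-69)) + 4860) = (-21*4*(-5)*(-2) + 4581)/((3 - 2070) + 4860) = (-(-420)*(-2) + 4581)/(-2067 + 4860) = (-21*40 + 4581)/2793 = (-840 + 4581)*(1/2793) = 3741*(1/2793) = 1247/931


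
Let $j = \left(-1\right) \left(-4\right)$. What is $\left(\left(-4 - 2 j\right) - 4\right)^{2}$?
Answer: $256$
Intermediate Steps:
$j = 4$
$\left(\left(-4 - 2 j\right) - 4\right)^{2} = \left(\left(-4 - 8\right) - 4\right)^{2} = \left(-12 - 4\right)^{2} = \left(-16\right)^{2} = 256$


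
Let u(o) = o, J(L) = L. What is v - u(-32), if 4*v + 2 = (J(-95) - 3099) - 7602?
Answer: -5335/2 ≈ -2667.5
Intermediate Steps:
v = -5399/2 (v = -½ + ((-95 - 3099) - 7602)/4 = -½ + (-3194 - 7602)/4 = -½ + (¼)*(-10796) = -½ - 2699 = -5399/2 ≈ -2699.5)
v - u(-32) = -5399/2 - 1*(-32) = -5399/2 + 32 = -5335/2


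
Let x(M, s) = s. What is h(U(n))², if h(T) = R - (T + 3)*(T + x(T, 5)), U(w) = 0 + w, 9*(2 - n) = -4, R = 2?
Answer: 9740641/6561 ≈ 1484.6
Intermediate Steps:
n = 22/9 (n = 2 - ⅑*(-4) = 2 + 4/9 = 22/9 ≈ 2.4444)
U(w) = w
h(T) = 2 - (3 + T)*(5 + T) (h(T) = 2 - (T + 3)*(T + 5) = 2 - (3 + T)*(5 + T))
h(U(n))² = (-13 - (22/9)² - 8*22/9)² = (-13 - 1*484/81 - 176/9)² = (-13 - 484/81 - 176/9)² = (-3121/81)² = 9740641/6561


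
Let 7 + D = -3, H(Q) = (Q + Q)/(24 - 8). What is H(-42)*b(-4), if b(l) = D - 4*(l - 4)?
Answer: -231/2 ≈ -115.50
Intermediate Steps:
H(Q) = Q/8 (H(Q) = (2*Q)/16 = (2*Q)*(1/16) = Q/8)
D = -10 (D = -7 - 3 = -10)
b(l) = 6 - 4*l (b(l) = -10 - 4*(l - 4) = -10 - 4*(-4 + l) = -10 + (16 - 4*l) = 6 - 4*l)
H(-42)*b(-4) = ((1/8)*(-42))*(6 - 4*(-4)) = -21*(6 + 16)/4 = -21/4*22 = -231/2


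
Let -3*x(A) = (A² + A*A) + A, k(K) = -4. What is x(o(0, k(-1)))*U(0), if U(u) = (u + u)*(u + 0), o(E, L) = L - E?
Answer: 0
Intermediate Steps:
x(A) = -2*A²/3 - A/3 (x(A) = -((A² + A*A) + A)/3 = -((A² + A²) + A)/3 = -(2*A² + A)/3 = -(A + 2*A²)/3 = -2*A²/3 - A/3)
U(u) = 2*u² (U(u) = (2*u)*u = 2*u²)
x(o(0, k(-1)))*U(0) = (-(-4 - 1*0)*(1 + 2*(-4 - 1*0))/3)*(2*0²) = (-(-4 + 0)*(1 + 2*(-4 + 0))/3)*(2*0) = -⅓*(-4)*(1 + 2*(-4))*0 = -⅓*(-4)*(1 - 8)*0 = -⅓*(-4)*(-7)*0 = -28/3*0 = 0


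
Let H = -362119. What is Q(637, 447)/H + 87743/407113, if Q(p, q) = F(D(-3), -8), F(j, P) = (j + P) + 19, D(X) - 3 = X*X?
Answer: 31764043818/147423352447 ≈ 0.21546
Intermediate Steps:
D(X) = 3 + X**2 (D(X) = 3 + X*X = 3 + X**2)
F(j, P) = 19 + P + j (F(j, P) = (P + j) + 19 = 19 + P + j)
Q(p, q) = 23 (Q(p, q) = 19 - 8 + (3 + (-3)**2) = 19 - 8 + (3 + 9) = 19 - 8 + 12 = 23)
Q(637, 447)/H + 87743/407113 = 23/(-362119) + 87743/407113 = 23*(-1/362119) + 87743*(1/407113) = -23/362119 + 87743/407113 = 31764043818/147423352447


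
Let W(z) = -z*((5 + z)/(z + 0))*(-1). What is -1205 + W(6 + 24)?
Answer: -1170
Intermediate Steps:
W(z) = 5 + z (W(z) = -z*((5 + z)/z)*(-1) = -(5 + z)*(-1) = -(-5 - z) = 5 + z)
-1205 + W(6 + 24) = -1205 + (5 + (6 + 24)) = -1205 + (5 + 30) = -1205 + 35 = -1170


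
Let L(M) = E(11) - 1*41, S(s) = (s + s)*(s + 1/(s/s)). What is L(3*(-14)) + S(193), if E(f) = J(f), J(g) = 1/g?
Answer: 823274/11 ≈ 74843.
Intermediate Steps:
E(f) = 1/f
S(s) = 2*s*(1 + s) (S(s) = (2*s)*(s + 1/1) = (2*s)*(s + 1) = (2*s)*(1 + s) = 2*s*(1 + s))
L(M) = -450/11 (L(M) = 1/11 - 1*41 = 1/11 - 41 = -450/11)
L(3*(-14)) + S(193) = -450/11 + 2*193*(1 + 193) = -450/11 + 2*193*194 = -450/11 + 74884 = 823274/11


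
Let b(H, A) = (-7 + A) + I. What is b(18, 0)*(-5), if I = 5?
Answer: 10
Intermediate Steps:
b(H, A) = -2 + A (b(H, A) = (-7 + A) + 5 = -2 + A)
b(18, 0)*(-5) = (-2 + 0)*(-5) = -2*(-5) = 10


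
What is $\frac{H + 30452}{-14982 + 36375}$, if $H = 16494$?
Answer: $\frac{46946}{21393} \approx 2.1945$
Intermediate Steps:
$\frac{H + 30452}{-14982 + 36375} = \frac{16494 + 30452}{-14982 + 36375} = \frac{46946}{21393}$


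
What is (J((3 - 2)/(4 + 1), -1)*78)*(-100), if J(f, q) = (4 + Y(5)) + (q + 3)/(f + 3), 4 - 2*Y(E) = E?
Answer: -32175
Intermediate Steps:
Y(E) = 2 - E/2
J(f, q) = 7/2 + (3 + q)/(3 + f) (J(f, q) = (4 + (2 - ½*5)) + (q + 3)/(f + 3) = (4 + (2 - 5/2)) + (3 + q)/(3 + f) = (4 - ½) + (3 + q)/(3 + f) = 7/2 + (3 + q)/(3 + f))
(J((3 - 2)/(4 + 1), -1)*78)*(-100) = (((27 + 2*(-1) + 7*((3 - 2)/(4 + 1)))/(2*(3 + (3 - 2)/(4 + 1))))*78)*(-100) = (((27 - 2 + 7*(1/5))/(2*(3 + 1/5)))*78)*(-100) = (((27 - 2 + 7*(1*(⅕)))/(2*(3 + 1*(⅕))))*78)*(-100) = (((27 - 2 + 7*(⅕))/(2*(3 + ⅕)))*78)*(-100) = (((27 - 2 + 7/5)/(2*(16/5)))*78)*(-100) = (((½)*(5/16)*(132/5))*78)*(-100) = ((33/8)*78)*(-100) = (1287/4)*(-100) = -32175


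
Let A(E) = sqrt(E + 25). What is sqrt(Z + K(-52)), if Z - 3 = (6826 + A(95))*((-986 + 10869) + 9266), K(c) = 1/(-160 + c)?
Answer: sqrt(1468669661119 + 430316328*sqrt(30))/106 ≈ 11442.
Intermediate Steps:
A(E) = sqrt(25 + E)
Z = 130711077 + 38298*sqrt(30) (Z = 3 + (6826 + sqrt(25 + 95))*((-986 + 10869) + 9266) = 3 + (6826 + sqrt(120))*(9883 + 9266) = 3 + (6826 + 2*sqrt(30))*19149 = 3 + (130711074 + 38298*sqrt(30)) = 130711077 + 38298*sqrt(30) ≈ 1.3092e+8)
sqrt(Z + K(-52)) = sqrt((130711077 + 38298*sqrt(30)) + 1/(-160 - 52)) = sqrt((130711077 + 38298*sqrt(30)) + 1/(-212)) = sqrt((130711077 + 38298*sqrt(30)) - 1/212) = sqrt(27710748323/212 + 38298*sqrt(30))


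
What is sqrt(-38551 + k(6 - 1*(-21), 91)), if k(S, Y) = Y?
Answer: 2*I*sqrt(9615) ≈ 196.11*I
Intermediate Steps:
sqrt(-38551 + k(6 - 1*(-21), 91)) = sqrt(-38551 + 91) = sqrt(-38460) = 2*I*sqrt(9615)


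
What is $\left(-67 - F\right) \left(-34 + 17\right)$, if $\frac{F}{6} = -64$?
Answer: $-5389$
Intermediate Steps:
$F = -384$ ($F = 6 \left(-64\right) = -384$)
$\left(-67 - F\right) \left(-34 + 17\right) = \left(-67 - -384\right) \left(-34 + 17\right) = \left(-67 + 384\right) \left(-17\right) = 317 \left(-17\right) = -5389$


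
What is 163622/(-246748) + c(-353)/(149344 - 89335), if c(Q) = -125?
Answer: -4924818049/7403550366 ≈ -0.66520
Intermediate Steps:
163622/(-246748) + c(-353)/(149344 - 89335) = 163622/(-246748) - 125/(149344 - 89335) = 163622*(-1/246748) - 125/60009 = -81811/123374 - 125*1/60009 = -81811/123374 - 125/60009 = -4924818049/7403550366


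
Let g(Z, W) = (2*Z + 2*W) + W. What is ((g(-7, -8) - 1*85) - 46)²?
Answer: 28561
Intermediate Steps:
g(Z, W) = 2*Z + 3*W (g(Z, W) = (2*W + 2*Z) + W = 2*Z + 3*W)
((g(-7, -8) - 1*85) - 46)² = (((2*(-7) + 3*(-8)) - 1*85) - 46)² = (((-14 - 24) - 85) - 46)² = ((-38 - 85) - 46)² = (-123 - 46)² = (-169)² = 28561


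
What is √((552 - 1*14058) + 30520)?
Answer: √17014 ≈ 130.44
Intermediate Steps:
√((552 - 1*14058) + 30520) = √((552 - 14058) + 30520) = √(-13506 + 30520) = √17014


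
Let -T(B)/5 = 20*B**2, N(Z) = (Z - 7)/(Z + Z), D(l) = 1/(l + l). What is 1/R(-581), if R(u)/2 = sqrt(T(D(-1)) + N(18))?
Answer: -3*I*sqrt(889)/889 ≈ -0.10062*I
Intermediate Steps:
D(l) = 1/(2*l)
N(Z) = (-7 + Z)/(2*Z) (N(Z) = (-7 + Z)/((2*Z)) = (-7 + Z)*(1/(2*Z)) = (-7 + Z)/(2*Z))
T(B) = -100*B**2
R(u) = I*sqrt(889)/3 (R(u) = 2*sqrt(-100*((1/2)/(-1))**2 + (1/2)*(-7 + 18)/18) = 2*sqrt(-100*((1/2)*(-1))**2 + (1/2)*(1/18)*11) = 2*sqrt(-100*(-1/2)**2 + 11/36) = 2*sqrt(-100*1/4 + 11/36) = 2*sqrt(-25 + 11/36) = 2*sqrt(-889/36) = 2*(I*sqrt(889)/6) = I*sqrt(889)/3)
1/R(-581) = 1/(I*sqrt(889)/3) = -3*I*sqrt(889)/889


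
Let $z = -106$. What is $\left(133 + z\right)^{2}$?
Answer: $729$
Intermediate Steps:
$\left(133 + z\right)^{2} = \left(133 - 106\right)^{2} = 27^{2} = 729$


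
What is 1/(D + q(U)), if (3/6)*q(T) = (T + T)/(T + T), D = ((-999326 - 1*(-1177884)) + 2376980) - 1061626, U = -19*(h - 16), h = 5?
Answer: 1/1493914 ≈ 6.6938e-7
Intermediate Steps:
U = 209 (U = -19*(5 - 16) = -19*(-11) = 209)
D = 1493912 (D = ((-999326 + 1177884) + 2376980) - 1061626 = (178558 + 2376980) - 1061626 = 2555538 - 1061626 = 1493912)
q(T) = 2 (q(T) = 2*((T + T)/(T + T)) = 2*((2*T)/((2*T))) = 2*((2*T)*(1/(2*T))) = 2*1 = 2)
1/(D + q(U)) = 1/(1493912 + 2) = 1/1493914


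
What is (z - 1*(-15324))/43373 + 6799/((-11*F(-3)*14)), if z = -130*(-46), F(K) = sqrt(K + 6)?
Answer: 21304/43373 - 6799*sqrt(3)/462 ≈ -24.998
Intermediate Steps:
F(K) = sqrt(6 + K)
z = 5980
(z - 1*(-15324))/43373 + 6799/((-11*F(-3)*14)) = (5980 - 1*(-15324))/43373 + 6799/((-11*sqrt(6 - 3)*14)) = (5980 + 15324)*(1/43373) + 6799/((-11*sqrt(3)*14)) = 21304*(1/43373) + 6799/((-154*sqrt(3))) = 21304/43373 + 6799*(-sqrt(3)/462) = 21304/43373 - 6799*sqrt(3)/462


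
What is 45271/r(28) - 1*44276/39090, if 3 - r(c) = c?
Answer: -177075029/97725 ≈ -1812.0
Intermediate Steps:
r(c) = 3 - c
45271/r(28) - 1*44276/39090 = 45271/(3 - 1*28) - 1*44276/39090 = 45271/(3 - 28) - 44276*1/39090 = 45271/(-25) - 22138/19545 = 45271*(-1/25) - 22138/19545 = -45271/25 - 22138/19545 = -177075029/97725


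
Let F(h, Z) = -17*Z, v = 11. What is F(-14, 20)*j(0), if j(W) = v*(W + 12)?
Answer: -44880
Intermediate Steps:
j(W) = 132 + 11*W (j(W) = 11*(W + 12) = 11*(12 + W) = 132 + 11*W)
F(-14, 20)*j(0) = (-17*20)*(132 + 11*0) = -340*(132 + 0) = -340*132 = -44880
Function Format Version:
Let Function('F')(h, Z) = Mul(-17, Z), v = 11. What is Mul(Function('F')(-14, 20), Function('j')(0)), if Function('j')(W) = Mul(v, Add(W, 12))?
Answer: -44880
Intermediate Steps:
Function('j')(W) = Add(132, Mul(11, W)) (Function('j')(W) = Mul(11, Add(W, 12)) = Mul(11, Add(12, W)) = Add(132, Mul(11, W)))
Mul(Function('F')(-14, 20), Function('j')(0)) = Mul(Mul(-17, 20), Add(132, Mul(11, 0))) = Mul(-340, Add(132, 0)) = Mul(-340, 132) = -44880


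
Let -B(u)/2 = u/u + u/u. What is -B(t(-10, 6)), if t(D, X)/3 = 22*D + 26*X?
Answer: 4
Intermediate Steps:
t(D, X) = 66*D + 78*X (t(D, X) = 3*(22*D + 26*X) = 66*D + 78*X)
B(u) = -4 (B(u) = -2*(u/u + u/u) = -2*(1 + 1) = -2*2 = -4)
-B(t(-10, 6)) = -1*(-4) = 4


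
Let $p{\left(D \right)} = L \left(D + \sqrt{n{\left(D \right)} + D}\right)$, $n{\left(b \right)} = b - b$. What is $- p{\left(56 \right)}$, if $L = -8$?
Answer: $448 + 16 \sqrt{14} \approx 507.87$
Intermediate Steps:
$n{\left(b \right)} = 0$
$p{\left(D \right)} = - 8 D - 8 \sqrt{D}$ ($p{\left(D \right)} = - 8 \left(D + \sqrt{0 + D}\right) = - 8 \left(D + \sqrt{D}\right) = - 8 D - 8 \sqrt{D}$)
$- p{\left(56 \right)} = - (\left(-8\right) 56 - 8 \sqrt{56}) = - (-448 - 8 \cdot 2 \sqrt{14}) = - (-448 - 16 \sqrt{14}) = 448 + 16 \sqrt{14}$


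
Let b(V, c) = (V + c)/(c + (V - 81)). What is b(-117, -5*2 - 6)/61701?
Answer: 133/13204014 ≈ 1.0073e-5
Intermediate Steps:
b(V, c) = (V + c)/(-81 + V + c) (b(V, c) = (V + c)/(c + (-81 + V)) = (V + c)/(-81 + V + c))
b(-117, -5*2 - 6)/61701 = ((-117 + (-5*2 - 6))/(-81 - 117 + (-5*2 - 6)))/61701 = ((-117 + (-10 - 6))/(-81 - 117 + (-10 - 6)))*(1/61701) = ((-117 - 16)/(-81 - 117 - 16))*(1/61701) = (-133/(-214))*(1/61701) = -1/214*(-133)*(1/61701) = (133/214)*(1/61701) = 133/13204014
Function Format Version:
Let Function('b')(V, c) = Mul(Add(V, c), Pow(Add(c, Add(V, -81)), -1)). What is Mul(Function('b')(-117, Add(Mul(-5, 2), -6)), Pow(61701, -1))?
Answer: Rational(133, 13204014) ≈ 1.0073e-5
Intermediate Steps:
Function('b')(V, c) = Mul(Pow(Add(-81, V, c), -1), Add(V, c)) (Function('b')(V, c) = Mul(Add(V, c), Pow(Add(c, Add(-81, V)), -1)) = Mul(Add(V, c), Pow(Add(-81, V, c), -1)) = Mul(Pow(Add(-81, V, c), -1), Add(V, c)))
Mul(Function('b')(-117, Add(Mul(-5, 2), -6)), Pow(61701, -1)) = Mul(Mul(Pow(Add(-81, -117, Add(Mul(-5, 2), -6)), -1), Add(-117, Add(Mul(-5, 2), -6))), Pow(61701, -1)) = Mul(Mul(Pow(Add(-81, -117, Add(-10, -6)), -1), Add(-117, Add(-10, -6))), Rational(1, 61701)) = Mul(Mul(Pow(Add(-81, -117, -16), -1), Add(-117, -16)), Rational(1, 61701)) = Mul(Mul(Pow(-214, -1), -133), Rational(1, 61701)) = Mul(Mul(Rational(-1, 214), -133), Rational(1, 61701)) = Mul(Rational(133, 214), Rational(1, 61701)) = Rational(133, 13204014)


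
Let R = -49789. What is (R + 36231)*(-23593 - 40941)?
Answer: 874951972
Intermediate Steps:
(R + 36231)*(-23593 - 40941) = (-49789 + 36231)*(-23593 - 40941) = -13558*(-64534) = 874951972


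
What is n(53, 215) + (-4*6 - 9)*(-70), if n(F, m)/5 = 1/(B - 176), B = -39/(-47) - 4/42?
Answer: 399595035/172987 ≈ 2310.0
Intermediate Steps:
B = 725/987 (B = -39*(-1/47) - 4*1/42 = 39/47 - 2/21 = 725/987 ≈ 0.73455)
n(F, m) = -4935/172987 (n(F, m) = 5/(725/987 - 176) = 5/(-172987/987) = 5*(-987/172987) = -4935/172987)
n(53, 215) + (-4*6 - 9)*(-70) = -4935/172987 + (-4*6 - 9)*(-70) = -4935/172987 + (-24 - 9)*(-70) = -4935/172987 - 33*(-70) = -4935/172987 + 2310 = 399595035/172987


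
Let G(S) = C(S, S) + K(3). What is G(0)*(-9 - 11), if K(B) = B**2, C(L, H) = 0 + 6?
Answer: -300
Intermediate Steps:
C(L, H) = 6
G(S) = 15 (G(S) = 6 + 3**2 = 6 + 9 = 15)
G(0)*(-9 - 11) = 15*(-9 - 11) = 15*(-20) = -300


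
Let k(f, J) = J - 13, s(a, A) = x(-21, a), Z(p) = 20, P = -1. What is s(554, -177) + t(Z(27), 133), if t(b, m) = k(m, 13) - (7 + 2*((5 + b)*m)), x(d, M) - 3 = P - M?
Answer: -7209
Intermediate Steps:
x(d, M) = 2 - M (x(d, M) = 3 + (-1 - M) = 2 - M)
s(a, A) = 2 - a
k(f, J) = -13 + J
t(b, m) = -7 - 2*m*(5 + b) (t(b, m) = (-13 + 13) - (7 + 2*((5 + b)*m)) = 0 - (7 + 2*(m*(5 + b))) = 0 - (7 + 2*m*(5 + b)) = 0 + (-7 - 2*m*(5 + b)) = -7 - 2*m*(5 + b))
s(554, -177) + t(Z(27), 133) = (2 - 1*554) + (-7 - 10*133 - 2*20*133) = (2 - 554) + (-7 - 1330 - 5320) = -552 - 6657 = -7209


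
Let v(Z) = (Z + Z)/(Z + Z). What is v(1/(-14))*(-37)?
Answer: -37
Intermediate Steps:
v(Z) = 1 (v(Z) = (2*Z)/((2*Z)) = (2*Z)*(1/(2*Z)) = 1)
v(1/(-14))*(-37) = 1*(-37) = -37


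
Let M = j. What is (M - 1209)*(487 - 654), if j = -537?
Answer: 291582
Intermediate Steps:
M = -537
(M - 1209)*(487 - 654) = (-537 - 1209)*(487 - 654) = -1746*(-167) = 291582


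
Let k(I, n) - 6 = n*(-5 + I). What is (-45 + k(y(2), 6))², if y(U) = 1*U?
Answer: 3249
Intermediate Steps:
y(U) = U
k(I, n) = 6 + n*(-5 + I)
(-45 + k(y(2), 6))² = (-45 + (6 - 5*6 + 2*6))² = (-45 + (6 - 30 + 12))² = (-45 - 12)² = (-57)² = 3249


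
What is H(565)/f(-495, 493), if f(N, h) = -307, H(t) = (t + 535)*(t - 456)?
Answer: -119900/307 ≈ -390.55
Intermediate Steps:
H(t) = (-456 + t)*(535 + t) (H(t) = (535 + t)*(-456 + t) = (-456 + t)*(535 + t))
H(565)/f(-495, 493) = (-243960 + 565² + 79*565)/(-307) = (-243960 + 319225 + 44635)*(-1/307) = 119900*(-1/307) = -119900/307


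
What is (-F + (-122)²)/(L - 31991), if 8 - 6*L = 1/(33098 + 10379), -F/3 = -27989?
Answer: 18021129546/8344888427 ≈ 2.1595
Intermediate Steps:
F = 83967 (F = -3*(-27989) = 83967)
L = 347815/260862 (L = 4/3 - 1/(6*(33098 + 10379)) = 4/3 - ⅙/43477 = 4/3 - ⅙*1/43477 = 4/3 - 1/260862 = 347815/260862 ≈ 1.3333)
(-F + (-122)²)/(L - 31991) = (-1*83967 + (-122)²)/(347815/260862 - 31991) = (-83967 + 14884)/(-8344888427/260862) = -69083*(-260862/8344888427) = 18021129546/8344888427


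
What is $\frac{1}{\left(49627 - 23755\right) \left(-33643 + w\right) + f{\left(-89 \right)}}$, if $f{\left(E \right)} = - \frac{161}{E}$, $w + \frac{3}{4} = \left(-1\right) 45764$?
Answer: $- \frac{89}{182844920251} \approx -4.8675 \cdot 10^{-10}$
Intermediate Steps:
$w = - \frac{183059}{4}$ ($w = - \frac{3}{4} - 45764 = - \frac{183059}{4} \approx -45765.0$)
$\frac{1}{\left(49627 - 23755\right) \left(-33643 + w\right) + f{\left(-89 \right)}} = \frac{1}{\left(49627 - 23755\right) \left(-33643 - \frac{183059}{4}\right) - \frac{161}{-89}} = \frac{1}{25872 \left(- \frac{317631}{4}\right) - - \frac{161}{89}} = \frac{1}{-2054437308 + \frac{161}{89}} = \frac{1}{- \frac{182844920251}{89}} = - \frac{89}{182844920251}$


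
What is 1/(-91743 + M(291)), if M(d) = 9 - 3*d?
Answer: -1/92607 ≈ -1.0798e-5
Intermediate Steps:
1/(-91743 + M(291)) = 1/(-91743 + (9 - 3*291)) = 1/(-91743 + (9 - 873)) = 1/(-91743 - 864) = 1/(-92607) = -1/92607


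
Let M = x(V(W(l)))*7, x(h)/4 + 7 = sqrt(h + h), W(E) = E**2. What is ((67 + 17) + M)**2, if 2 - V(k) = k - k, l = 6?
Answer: 3136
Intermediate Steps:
V(k) = 2 (V(k) = 2 - (k - k) = 2 - 1*0 = 2 + 0 = 2)
x(h) = -28 + 4*sqrt(2)*sqrt(h) (x(h) = -28 + 4*sqrt(h + h) = -28 + 4*sqrt(2*h) = -28 + 4*(sqrt(2)*sqrt(h)) = -28 + 4*sqrt(2)*sqrt(h))
M = -140 (M = (-28 + 4*sqrt(2)*sqrt(2))*7 = (-28 + 8)*7 = -20*7 = -140)
((67 + 17) + M)**2 = ((67 + 17) - 140)**2 = (84 - 140)**2 = (-56)**2 = 3136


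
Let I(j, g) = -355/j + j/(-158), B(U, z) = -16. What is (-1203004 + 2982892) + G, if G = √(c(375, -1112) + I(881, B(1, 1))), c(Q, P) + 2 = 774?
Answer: 1779888 + √14842488558790/139198 ≈ 1.7799e+6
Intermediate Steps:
c(Q, P) = 772 (c(Q, P) = -2 + 774 = 772)
I(j, g) = -355/j - j/158 (I(j, g) = -355/j + j*(-1/158) = -355/j - j/158)
G = √14842488558790/139198 (G = √(772 + (-355/881 - 1/158*881)) = √(772 + (-355*1/881 - 881/158)) = √(772 + (-355/881 - 881/158)) = √(772 - 832251/139198) = √(106628605/139198) = √14842488558790/139198 ≈ 27.677)
(-1203004 + 2982892) + G = (-1203004 + 2982892) + √14842488558790/139198 = 1779888 + √14842488558790/139198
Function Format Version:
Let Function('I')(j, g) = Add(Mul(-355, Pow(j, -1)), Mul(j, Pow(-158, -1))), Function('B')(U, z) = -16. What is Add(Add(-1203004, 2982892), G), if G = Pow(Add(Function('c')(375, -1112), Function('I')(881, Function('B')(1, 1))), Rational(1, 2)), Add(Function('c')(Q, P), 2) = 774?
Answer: Add(1779888, Mul(Rational(1, 139198), Pow(14842488558790, Rational(1, 2)))) ≈ 1.7799e+6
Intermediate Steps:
Function('c')(Q, P) = 772 (Function('c')(Q, P) = Add(-2, 774) = 772)
Function('I')(j, g) = Add(Mul(-355, Pow(j, -1)), Mul(Rational(-1, 158), j)) (Function('I')(j, g) = Add(Mul(-355, Pow(j, -1)), Mul(j, Rational(-1, 158))) = Add(Mul(-355, Pow(j, -1)), Mul(Rational(-1, 158), j)))
G = Mul(Rational(1, 139198), Pow(14842488558790, Rational(1, 2))) (G = Pow(Add(772, Add(Mul(-355, Pow(881, -1)), Mul(Rational(-1, 158), 881))), Rational(1, 2)) = Pow(Add(772, Add(Mul(-355, Rational(1, 881)), Rational(-881, 158))), Rational(1, 2)) = Pow(Add(772, Add(Rational(-355, 881), Rational(-881, 158))), Rational(1, 2)) = Pow(Add(772, Rational(-832251, 139198)), Rational(1, 2)) = Pow(Rational(106628605, 139198), Rational(1, 2)) = Mul(Rational(1, 139198), Pow(14842488558790, Rational(1, 2))) ≈ 27.677)
Add(Add(-1203004, 2982892), G) = Add(Add(-1203004, 2982892), Mul(Rational(1, 139198), Pow(14842488558790, Rational(1, 2)))) = Add(1779888, Mul(Rational(1, 139198), Pow(14842488558790, Rational(1, 2))))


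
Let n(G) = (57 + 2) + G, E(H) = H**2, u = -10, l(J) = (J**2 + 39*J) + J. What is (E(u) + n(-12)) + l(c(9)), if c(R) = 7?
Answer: 476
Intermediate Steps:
l(J) = J**2 + 40*J
n(G) = 59 + G
(E(u) + n(-12)) + l(c(9)) = ((-10)**2 + (59 - 12)) + 7*(40 + 7) = (100 + 47) + 7*47 = 147 + 329 = 476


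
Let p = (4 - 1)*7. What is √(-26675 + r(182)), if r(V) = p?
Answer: I*√26654 ≈ 163.26*I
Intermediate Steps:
p = 21 (p = 3*7 = 21)
r(V) = 21
√(-26675 + r(182)) = √(-26675 + 21) = √(-26654) = I*√26654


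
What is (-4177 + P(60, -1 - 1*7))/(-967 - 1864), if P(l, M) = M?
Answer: 4185/2831 ≈ 1.4783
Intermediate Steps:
(-4177 + P(60, -1 - 1*7))/(-967 - 1864) = (-4177 + (-1 - 1*7))/(-967 - 1864) = (-4177 + (-1 - 7))/(-2831) = (-4177 - 8)*(-1/2831) = -4185*(-1/2831) = 4185/2831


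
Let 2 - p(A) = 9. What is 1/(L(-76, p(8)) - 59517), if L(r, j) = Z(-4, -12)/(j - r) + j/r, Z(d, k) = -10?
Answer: -5244/312107425 ≈ -1.6802e-5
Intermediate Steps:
p(A) = -7 (p(A) = 2 - 1*9 = 2 - 9 = -7)
L(r, j) = -10/(j - r) + j/r
1/(L(-76, p(8)) - 59517) = 1/(((-7)**2 - 10*(-76) - 1*(-7)*(-76))/((-76)*(-7 - 1*(-76))) - 59517) = 1/(-(49 + 760 - 532)/(76*(-7 + 76)) - 59517) = 1/(-1/76*277/69 - 59517) = 1/(-1/76*1/69*277 - 59517) = 1/(-277/5244 - 59517) = 1/(-312107425/5244) = -5244/312107425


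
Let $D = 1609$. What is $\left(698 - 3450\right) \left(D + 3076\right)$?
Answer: $-12893120$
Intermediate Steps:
$\left(698 - 3450\right) \left(D + 3076\right) = \left(698 - 3450\right) \left(1609 + 3076\right) = \left(-2752\right) 4685 = -12893120$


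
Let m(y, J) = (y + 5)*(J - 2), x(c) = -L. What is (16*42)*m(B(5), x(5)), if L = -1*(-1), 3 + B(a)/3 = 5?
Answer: -22176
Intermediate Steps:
B(a) = 6 (B(a) = -9 + 3*5 = -9 + 15 = 6)
L = 1
x(c) = -1 (x(c) = -1*1 = -1)
m(y, J) = (-2 + J)*(5 + y) (m(y, J) = (5 + y)*(-2 + J) = (-2 + J)*(5 + y))
(16*42)*m(B(5), x(5)) = (16*42)*(-10 - 2*6 + 5*(-1) - 1*6) = 672*(-10 - 12 - 5 - 6) = 672*(-33) = -22176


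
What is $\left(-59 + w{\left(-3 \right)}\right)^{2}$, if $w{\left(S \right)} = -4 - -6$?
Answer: $3249$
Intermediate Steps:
$w{\left(S \right)} = 2$ ($w{\left(S \right)} = -4 + 6 = 2$)
$\left(-59 + w{\left(-3 \right)}\right)^{2} = \left(-59 + 2\right)^{2} = \left(-57\right)^{2} = 3249$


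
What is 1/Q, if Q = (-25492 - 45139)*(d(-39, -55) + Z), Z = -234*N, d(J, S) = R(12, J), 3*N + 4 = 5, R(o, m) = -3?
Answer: 1/5721111 ≈ 1.7479e-7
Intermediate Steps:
N = ⅓ (N = -4/3 + (⅓)*5 = -4/3 + 5/3 = ⅓ ≈ 0.33333)
d(J, S) = -3
Z = -78 (Z = -234*⅓ = -78)
Q = 5721111 (Q = (-25492 - 45139)*(-3 - 78) = -70631*(-81) = 5721111)
1/Q = 1/5721111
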